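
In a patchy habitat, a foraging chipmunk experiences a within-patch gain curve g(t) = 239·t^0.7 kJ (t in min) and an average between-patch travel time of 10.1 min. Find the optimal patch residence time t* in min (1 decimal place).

Optimal t* satisfies g'(t*) = g(t*)/(T + t*).
g'(t) = 0.7·239·t^-0.3. Setting 0.7·239·t^-0.3 = 239·t^0.7/(10.1+t) gives 0.7(10.1+t) = t, so 0.30·t = 0.7×10.1.
t* = 0.7×10.1/0.30 = 23.57 min.

23.6 min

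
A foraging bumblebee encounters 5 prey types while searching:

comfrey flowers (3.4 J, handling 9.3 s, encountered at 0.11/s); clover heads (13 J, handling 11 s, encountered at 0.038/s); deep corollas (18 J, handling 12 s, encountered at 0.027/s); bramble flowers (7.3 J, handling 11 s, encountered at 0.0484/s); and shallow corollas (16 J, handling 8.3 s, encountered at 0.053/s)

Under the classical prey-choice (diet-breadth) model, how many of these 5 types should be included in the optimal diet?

E/h in descending order: shallow corollas 1.93, deep corollas 1.5, clover heads 1.18, bramble flowers 0.664, comfrey flowers 0.366 J/s. The optimal diet is the largest prefix of this list for which every included type satisfies E_i/h_i > R on the types above it.
Rate on top 1: 0.5889. deep corollas: 1.5 > 0.5889 → include.
Rate on top 2: 0.7563. clover heads: 1.18 > 0.7563 → include.
Rate on top 3: 0.8378. bramble flowers: 0.664 < 0.8378 → exclude; stop.
Optimal diet: shallow corollas, deep corollas, clover heads — 3 of 5 types.

3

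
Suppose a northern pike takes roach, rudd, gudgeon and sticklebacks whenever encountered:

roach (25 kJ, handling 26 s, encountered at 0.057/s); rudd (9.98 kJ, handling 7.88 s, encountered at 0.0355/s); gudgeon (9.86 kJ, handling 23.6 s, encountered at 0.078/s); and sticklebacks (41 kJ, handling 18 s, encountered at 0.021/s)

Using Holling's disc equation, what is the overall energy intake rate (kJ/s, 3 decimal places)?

Energy encountered per unit search time: 0.057×25 + 0.0355×9.98 + 0.078×9.86 + 0.021×41 = 3.409 kJ/s.
Handling time per unit search time: 0.057×26 + 0.0355×7.88 + 0.078×23.6 + 0.021×18 = 3.981.
Rate = 3.409/(1 + 3.981) = 0.6845 kJ/s.

0.685 kJ/s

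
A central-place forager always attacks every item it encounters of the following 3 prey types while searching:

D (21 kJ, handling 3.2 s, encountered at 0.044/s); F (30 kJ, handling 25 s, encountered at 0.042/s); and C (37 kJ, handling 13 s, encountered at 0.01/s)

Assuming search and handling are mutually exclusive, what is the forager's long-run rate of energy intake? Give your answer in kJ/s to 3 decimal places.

1.100 kJ/s

Energy encountered per unit search time: 0.044×21 + 0.042×30 + 0.01×37 = 2.554 kJ/s.
Handling time per unit search time: 0.044×3.2 + 0.042×25 + 0.01×13 = 1.321.
Rate = 2.554/(1 + 1.321) = 1.1 kJ/s.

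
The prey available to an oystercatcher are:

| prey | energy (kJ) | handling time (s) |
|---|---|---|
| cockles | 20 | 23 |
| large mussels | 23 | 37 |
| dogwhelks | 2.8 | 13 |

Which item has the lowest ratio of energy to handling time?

dogwhelks

In descending order of E/h:
cockles: 20/23 = 0.87 kJ/s
large mussels: 23/37 = 0.622 kJ/s
dogwhelks: 2.8/13 = 0.215 kJ/s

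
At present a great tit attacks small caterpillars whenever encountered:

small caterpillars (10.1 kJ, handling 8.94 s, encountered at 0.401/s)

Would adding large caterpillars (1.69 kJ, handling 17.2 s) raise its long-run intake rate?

No

Intake rate on the current diet: R = (0.401×10.1) / (1 + 0.401×8.94) = 4.05/4.585 = 0.8833 kJ/s.
Profitability of large caterpillars: 1.69/17.2 = 0.09826 kJ/s.
0.09826 < 0.8833, so adding large caterpillars would lower the average — exclude it.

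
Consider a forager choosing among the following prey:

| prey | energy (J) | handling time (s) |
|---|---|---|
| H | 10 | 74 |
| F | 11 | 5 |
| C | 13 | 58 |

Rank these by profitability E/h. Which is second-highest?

C

In descending order of E/h:
F: 11/5 = 2.2 J/s
C: 13/58 = 0.224 J/s
H: 10/74 = 0.135 J/s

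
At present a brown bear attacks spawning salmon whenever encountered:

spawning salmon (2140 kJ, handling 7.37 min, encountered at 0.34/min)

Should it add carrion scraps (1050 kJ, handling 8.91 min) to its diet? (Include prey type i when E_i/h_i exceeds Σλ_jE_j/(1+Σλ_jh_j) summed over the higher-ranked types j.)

No

Intake rate on the current diet: R = (0.34×2140) / (1 + 0.34×7.37) = 727.6/3.506 = 207.5 kJ/min.
Profitability of carrion scraps: 1050/8.91 = 117.8 kJ/min.
117.8 < 207.5, so adding carrion scraps would lower the average — exclude it.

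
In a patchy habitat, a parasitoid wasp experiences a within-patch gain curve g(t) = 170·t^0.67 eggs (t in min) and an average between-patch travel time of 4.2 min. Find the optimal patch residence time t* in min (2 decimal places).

Maximise g(t)/(T+t): set derivative to zero → g'(t)(T+t) = g(t).
g'(t) = 0.67·170·t^-0.33. Setting 0.67·170·t^-0.33 = 170·t^0.67/(4.2+t) gives 0.67(4.2+t) = t, so 0.33·t = 0.67×4.2.
t* = 0.67×4.2/0.33 = 8.527 min.

8.53 min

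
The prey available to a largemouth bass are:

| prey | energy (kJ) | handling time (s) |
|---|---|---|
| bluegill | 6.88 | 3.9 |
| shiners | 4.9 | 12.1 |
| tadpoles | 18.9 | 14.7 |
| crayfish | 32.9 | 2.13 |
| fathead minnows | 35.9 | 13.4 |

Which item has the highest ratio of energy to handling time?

crayfish

In descending order of E/h:
crayfish: 32.9/2.13 = 15.4 kJ/s
fathead minnows: 35.9/13.4 = 2.68 kJ/s
bluegill: 6.88/3.9 = 1.76 kJ/s
tadpoles: 18.9/14.7 = 1.29 kJ/s
shiners: 4.9/12.1 = 0.405 kJ/s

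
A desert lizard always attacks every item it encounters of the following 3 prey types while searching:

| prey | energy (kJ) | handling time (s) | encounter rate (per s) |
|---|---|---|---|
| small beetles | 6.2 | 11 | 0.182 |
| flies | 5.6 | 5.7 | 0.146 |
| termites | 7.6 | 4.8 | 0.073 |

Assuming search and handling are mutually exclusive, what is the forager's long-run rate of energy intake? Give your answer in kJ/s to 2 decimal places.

0.60 kJ/s

R = Σλ_iE_i / (1 + Σλ_ih_i)
Numerator: 0.182×6.2 + 0.146×5.6 + 0.073×7.6 = 2.501
Denominator: 1 + 0.182×11 + 0.146×5.7 + 0.073×4.8 = 4.185
R = 2.501/4.185 = 0.5976 kJ/s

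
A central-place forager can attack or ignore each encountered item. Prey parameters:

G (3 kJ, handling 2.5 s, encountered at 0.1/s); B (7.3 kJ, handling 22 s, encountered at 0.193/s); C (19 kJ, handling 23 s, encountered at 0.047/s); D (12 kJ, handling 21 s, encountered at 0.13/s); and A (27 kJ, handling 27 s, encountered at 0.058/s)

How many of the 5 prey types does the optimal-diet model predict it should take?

3

Rank by E/h (kJ/s): G 1.2, A 1, C 0.826, D 0.571, B 0.332. Include each in turn until the next type's E/h falls below the running intake rate.
Rate on top 1: 0.24. A: 1 > 0.24 → include.
Rate on top 2: 0.6626. C: 0.826 > 0.6626 → include.
Rate on top 3: 0.708. D: 0.571 < 0.708 → exclude; stop.
Optimal diet: G, A, C — 3 of 5 types.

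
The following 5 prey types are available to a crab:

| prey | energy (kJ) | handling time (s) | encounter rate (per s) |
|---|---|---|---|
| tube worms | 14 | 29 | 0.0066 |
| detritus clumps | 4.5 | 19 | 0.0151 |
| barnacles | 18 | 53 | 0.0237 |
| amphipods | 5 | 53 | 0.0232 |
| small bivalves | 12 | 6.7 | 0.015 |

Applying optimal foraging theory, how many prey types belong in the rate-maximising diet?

3

E/h in descending order: small bivalves 1.79, tube worms 0.483, barnacles 0.34, detritus clumps 0.237, amphipods 0.0943 kJ/s. The optimal diet is the largest prefix of this list for which every included type satisfies E_i/h_i > R on the types above it.
Rate on top 1: 0.1636. tube worms: 0.483 > 0.1636 → include.
Rate on top 2: 0.2109. barnacles: 0.34 > 0.2109 → include.
Rate on top 3: 0.2743. detritus clumps: 0.237 < 0.2743 → exclude; stop.
Optimal diet: small bivalves, tube worms, barnacles — 3 of 5 types.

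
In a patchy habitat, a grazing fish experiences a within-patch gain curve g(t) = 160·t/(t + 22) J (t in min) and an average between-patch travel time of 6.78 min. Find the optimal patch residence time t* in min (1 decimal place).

Optimal t* satisfies g'(t*) = g(t*)/(T + t*).
g'(t) = 160·22/(t + 22)². Setting 160·22/(t+22)² = 160t/[(t+22)(6.78+t)] gives 22(6.78+t) = t(t+22), so t² = 22×6.78 = 149.2.
t* = √149.2 = 12.21 min.

12.2 min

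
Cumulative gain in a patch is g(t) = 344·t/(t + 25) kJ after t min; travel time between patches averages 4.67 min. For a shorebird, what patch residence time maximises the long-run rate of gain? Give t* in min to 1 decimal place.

By the marginal value theorem, leave when the instantaneous gain rate g'(t) equals the habitat-wide average g(t)/(T + t).
g'(t) = 344·25/(t + 25)². Setting 344·25/(t+25)² = 344t/[(t+25)(4.67+t)] gives 25(4.67+t) = t(t+25), so t² = 25×4.67 = 116.8.
t* = √116.8 = 10.81 min.

10.8 min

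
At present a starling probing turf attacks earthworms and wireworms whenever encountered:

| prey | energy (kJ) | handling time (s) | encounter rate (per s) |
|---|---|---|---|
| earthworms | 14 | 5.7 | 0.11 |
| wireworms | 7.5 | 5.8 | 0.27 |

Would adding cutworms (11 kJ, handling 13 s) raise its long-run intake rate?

No

On earthworms and wireworms alone, R = ΣλE/(1+Σλh) = 3.565/3.193 = 1.117 kJ/s.
Profitability of cutworms: 11/13 = 0.8462 kJ/s.
Since 0.8462 < R, time spent handling cutworms is better spent searching.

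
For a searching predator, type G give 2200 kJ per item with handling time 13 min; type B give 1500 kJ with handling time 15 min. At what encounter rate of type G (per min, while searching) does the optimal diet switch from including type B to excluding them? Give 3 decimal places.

The zero-one rule: include type B iff E₂/h₂ > λE₁/(1+λh₁). Equality gives the switch point.
λE₁h₂ = E₂ + λE₂h₁ ⇒ λ = E₂/(E₁h₂ − E₂h₁) = 1500/(3.3e+04 − 1.95e+04) = 0.1111 per min.

0.111 per min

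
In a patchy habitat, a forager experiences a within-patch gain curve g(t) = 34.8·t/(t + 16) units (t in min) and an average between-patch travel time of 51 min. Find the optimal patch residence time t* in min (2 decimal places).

Maximise g(t)/(T+t): set derivative to zero → g'(t)(T+t) = g(t).
g'(t) = 34.8·16/(t + 16)². Setting 34.8·16/(t+16)² = 34.8t/[(t+16)(51+t)] gives 16(51+t) = t(t+16), so t² = 16×51 = 816.
t* = √816 = 28.57 min.

28.57 min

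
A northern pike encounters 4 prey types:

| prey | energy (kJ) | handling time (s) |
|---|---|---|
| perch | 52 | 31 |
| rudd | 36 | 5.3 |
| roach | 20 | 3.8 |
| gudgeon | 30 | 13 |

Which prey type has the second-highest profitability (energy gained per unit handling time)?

roach

Profitability E/h (kJ/s): perch = 52/31 = 1.68, rudd = 36/5.3 = 6.79, roach = 20/3.8 = 5.26, gudgeon = 30/13 = 2.31.
Ranked: rudd > roach > gudgeon > perch.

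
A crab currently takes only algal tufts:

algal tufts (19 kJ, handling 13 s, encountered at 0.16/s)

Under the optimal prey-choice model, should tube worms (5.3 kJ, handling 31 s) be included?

On algal tufts alone, R = ΣλE/(1+Σλh) = 3.04/3.08 = 0.987 kJ/s.
tube worms: E/h = 5.3/31 = 0.171 kJ/s.
Since 0.171 < R, time spent handling tube worms is better spent searching.

No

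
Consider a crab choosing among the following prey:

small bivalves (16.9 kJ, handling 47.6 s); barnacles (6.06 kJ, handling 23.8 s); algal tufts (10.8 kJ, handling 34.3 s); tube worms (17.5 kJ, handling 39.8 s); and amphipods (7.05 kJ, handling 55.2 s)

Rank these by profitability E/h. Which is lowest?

Profitability E/h (kJ/s): small bivalves = 16.9/47.6 = 0.355, barnacles = 6.06/23.8 = 0.255, algal tufts = 10.8/34.3 = 0.315, tube worms = 17.5/39.8 = 0.44, amphipods = 7.05/55.2 = 0.128.
Ranked: tube worms > small bivalves > algal tufts > barnacles > amphipods.

amphipods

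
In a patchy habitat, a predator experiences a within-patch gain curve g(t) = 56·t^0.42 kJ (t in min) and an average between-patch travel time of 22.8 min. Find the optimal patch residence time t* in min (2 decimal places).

16.51 min

Maximise g(t)/(T+t): set derivative to zero → g'(t)(T+t) = g(t).
g'(t) = 0.42·56·t^-0.58. Setting 0.42·56·t^-0.58 = 56·t^0.42/(22.8+t) gives 0.42(22.8+t) = t, so 0.58·t = 0.42×22.8.
t* = 0.42×22.8/0.58 = 16.51 min.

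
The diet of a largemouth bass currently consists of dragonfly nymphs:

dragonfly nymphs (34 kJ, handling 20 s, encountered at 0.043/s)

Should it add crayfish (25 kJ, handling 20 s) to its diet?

On dragonfly nymphs alone, R = ΣλE/(1+Σλh) = 1.462/1.86 = 0.786 kJ/s.
Profitability of crayfish: 25/20 = 1.25 kJ/s.
Since 1.25 > R, including crayfish increases the long-run rate.

Yes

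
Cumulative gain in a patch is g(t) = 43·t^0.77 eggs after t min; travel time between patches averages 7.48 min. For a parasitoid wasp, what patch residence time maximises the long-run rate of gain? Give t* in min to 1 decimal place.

By the marginal value theorem, leave when the instantaneous gain rate g'(t) equals the habitat-wide average g(t)/(T + t).
g'(t) = 0.77·43·t^-0.23. Setting 0.77·43·t^-0.23 = 43·t^0.77/(7.48+t) gives 0.77(7.48+t) = t, so 0.23·t = 0.77×7.48.
t* = 0.77×7.48/0.23 = 25.04 min.

25.0 min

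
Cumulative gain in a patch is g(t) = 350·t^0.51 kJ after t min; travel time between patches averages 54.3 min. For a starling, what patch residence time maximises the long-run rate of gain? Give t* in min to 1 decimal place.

Maximise g(t)/(T+t): set derivative to zero → g'(t)(T+t) = g(t).
g'(t) = 0.51·350·t^-0.49. Setting 0.51·350·t^-0.49 = 350·t^0.51/(54.3+t) gives 0.51(54.3+t) = t, so 0.49·t = 0.51×54.3.
t* = 0.51×54.3/0.49 = 56.52 min.

56.5 min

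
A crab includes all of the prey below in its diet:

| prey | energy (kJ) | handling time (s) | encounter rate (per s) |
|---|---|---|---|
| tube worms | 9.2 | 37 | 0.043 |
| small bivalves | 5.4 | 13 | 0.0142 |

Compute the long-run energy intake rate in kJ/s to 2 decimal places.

R = (0.043×9.2 + 0.0142×5.4) / (1 + 0.043×37 + 0.0142×13) = 0.4723/2.776 = 0.1702 kJ/s.

0.17 kJ/s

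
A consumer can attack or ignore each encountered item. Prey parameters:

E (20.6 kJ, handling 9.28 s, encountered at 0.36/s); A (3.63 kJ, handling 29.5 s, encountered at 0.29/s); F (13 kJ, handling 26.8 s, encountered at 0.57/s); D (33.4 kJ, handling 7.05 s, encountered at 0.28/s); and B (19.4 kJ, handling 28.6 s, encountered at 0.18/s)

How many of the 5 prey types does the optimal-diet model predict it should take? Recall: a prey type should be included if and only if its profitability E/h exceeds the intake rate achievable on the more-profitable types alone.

E/h in descending order: D 4.74, E 2.22, B 0.678, F 0.485, A 0.123 kJ/s. The optimal diet is the largest prefix of this list for which every included type satisfies E_i/h_i > R on the types above it.
Rate on top 1: 3.145. E: 2.22 < 3.145 → exclude; stop.
Optimal diet: D — 1 of 5 types.

1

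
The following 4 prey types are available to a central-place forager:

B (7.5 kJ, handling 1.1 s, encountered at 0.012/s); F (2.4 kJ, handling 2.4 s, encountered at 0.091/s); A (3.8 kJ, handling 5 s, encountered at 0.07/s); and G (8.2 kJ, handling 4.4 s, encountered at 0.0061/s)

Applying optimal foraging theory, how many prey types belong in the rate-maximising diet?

E/h in descending order: B 6.82, G 1.86, F 1, A 0.76 kJ/s. The optimal diet is the largest prefix of this list for which every included type satisfies E_i/h_i > R on the types above it.
Rate on top 1: 0.08883. G: 1.86 > 0.08883 → include.
Rate on top 2: 0.1346. F: 1 > 0.1346 → include.
Rate on top 3: 0.2848. A: 0.76 > 0.2848 → include.
Optimal diet: B, G, F, A — 4 of 4 types.

4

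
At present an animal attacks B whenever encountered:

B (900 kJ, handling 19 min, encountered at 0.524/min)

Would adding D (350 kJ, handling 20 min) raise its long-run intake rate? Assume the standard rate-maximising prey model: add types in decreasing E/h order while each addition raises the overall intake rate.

No

On B alone, R = ΣλE/(1+Σλh) = 471.6/10.96 = 43.04 kJ/min.
D: E/h = 350/20 = 17.5 kJ/min.
Since 17.5 < R, time spent handling D is better spent searching.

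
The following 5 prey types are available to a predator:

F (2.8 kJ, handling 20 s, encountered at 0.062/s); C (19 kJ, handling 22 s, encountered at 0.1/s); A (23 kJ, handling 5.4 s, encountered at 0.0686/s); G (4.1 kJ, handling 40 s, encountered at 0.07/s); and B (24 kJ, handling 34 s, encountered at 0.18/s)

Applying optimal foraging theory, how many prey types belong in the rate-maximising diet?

E/h in descending order: A 4.26, C 0.864, B 0.706, F 0.14, G 0.102 kJ/s. The optimal diet is the largest prefix of this list for which every included type satisfies E_i/h_i > R on the types above it.
Rate on top 1: 1.151. C: 0.864 < 1.151 → exclude; stop.
Optimal diet: A — 1 of 5 types.

1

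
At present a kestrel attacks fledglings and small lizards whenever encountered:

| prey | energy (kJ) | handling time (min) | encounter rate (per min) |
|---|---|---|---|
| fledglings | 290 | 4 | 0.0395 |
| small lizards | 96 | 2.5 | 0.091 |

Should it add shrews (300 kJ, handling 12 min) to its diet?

Yes

Current rate: (0.0395×290 + 0.091×96)/(1 + 0.0395×4 + 0.091×2.5) = 14.57 kJ/min.
shrews: E/h = 300/12 = 25 kJ/min.
25 > 14.57, so adding shrews raises the average — include it.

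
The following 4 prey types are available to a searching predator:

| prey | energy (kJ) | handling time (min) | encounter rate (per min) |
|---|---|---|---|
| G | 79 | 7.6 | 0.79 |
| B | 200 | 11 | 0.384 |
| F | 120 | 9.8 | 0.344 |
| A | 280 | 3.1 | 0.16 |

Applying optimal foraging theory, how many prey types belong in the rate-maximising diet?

1

Rank by E/h (kJ/min): A 90.3, B 18.2, F 12.2, G 10.4. Include each in turn until the next type's E/h falls below the running intake rate.
Rate on top 1: 29.95. B: 18.2 < 29.95 → exclude; stop.
Optimal diet: A — 1 of 4 types.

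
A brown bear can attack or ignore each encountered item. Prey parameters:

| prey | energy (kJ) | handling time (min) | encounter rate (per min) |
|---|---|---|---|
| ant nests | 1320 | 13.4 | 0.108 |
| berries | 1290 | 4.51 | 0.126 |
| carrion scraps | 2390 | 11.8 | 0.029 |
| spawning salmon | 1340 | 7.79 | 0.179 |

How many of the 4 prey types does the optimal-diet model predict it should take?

3

Rank by E/h (kJ/min): berries 286, carrion scraps 203, spawning salmon 172, ant nests 98.5. Include each in turn until the next type's E/h falls below the running intake rate.
Rate on top 1: 103.6. carrion scraps: 203 > 103.6 → include.
Rate on top 2: 121.4. spawning salmon: 172 > 121.4 → include.
Rate on top 3: 142.7. ant nests: 98.5 < 142.7 → exclude; stop.
Optimal diet: berries, carrion scraps, spawning salmon — 3 of 4 types.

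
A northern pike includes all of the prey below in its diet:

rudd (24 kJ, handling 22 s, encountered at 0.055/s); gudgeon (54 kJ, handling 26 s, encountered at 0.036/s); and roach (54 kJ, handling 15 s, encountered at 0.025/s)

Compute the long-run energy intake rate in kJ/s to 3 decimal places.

1.310 kJ/s

R = Σλ_iE_i / (1 + Σλ_ih_i)
Numerator: 0.055×24 + 0.036×54 + 0.025×54 = 4.614
Denominator: 1 + 0.055×22 + 0.036×26 + 0.025×15 = 3.521
R = 4.614/3.521 = 1.31 kJ/s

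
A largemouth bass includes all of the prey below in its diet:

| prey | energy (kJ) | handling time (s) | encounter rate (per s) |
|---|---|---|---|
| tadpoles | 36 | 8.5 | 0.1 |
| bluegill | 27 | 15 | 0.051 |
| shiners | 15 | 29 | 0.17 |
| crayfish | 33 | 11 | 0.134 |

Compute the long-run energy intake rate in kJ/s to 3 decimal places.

R = Σλ_iE_i / (1 + Σλ_ih_i)
Numerator: 0.1×36 + 0.051×27 + 0.17×15 + 0.134×33 = 11.95
Denominator: 1 + 0.1×8.5 + 0.051×15 + 0.17×29 + 0.134×11 = 9.019
R = 11.95/9.019 = 1.325 kJ/s

1.325 kJ/s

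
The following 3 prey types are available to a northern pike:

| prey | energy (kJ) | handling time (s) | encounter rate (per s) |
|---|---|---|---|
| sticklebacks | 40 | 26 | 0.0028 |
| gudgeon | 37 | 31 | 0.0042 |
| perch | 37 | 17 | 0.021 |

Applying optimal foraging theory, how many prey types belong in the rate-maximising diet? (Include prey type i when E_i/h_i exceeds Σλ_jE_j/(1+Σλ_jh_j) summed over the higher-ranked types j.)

E/h in descending order: perch 2.18, sticklebacks 1.54, gudgeon 1.19 kJ/s. The optimal diet is the largest prefix of this list for which every included type satisfies E_i/h_i > R on the types above it.
Rate on top 1: 0.5726. sticklebacks: 1.54 > 0.5726 → include.
Rate on top 2: 0.6218. gudgeon: 1.19 > 0.6218 → include.
Optimal diet: perch, sticklebacks, gudgeon — 3 of 3 types.

3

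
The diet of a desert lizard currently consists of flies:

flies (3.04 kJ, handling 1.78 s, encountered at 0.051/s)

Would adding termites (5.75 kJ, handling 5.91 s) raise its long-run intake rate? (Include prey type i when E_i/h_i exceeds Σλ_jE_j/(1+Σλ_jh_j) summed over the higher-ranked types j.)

Yes

Intake rate on the current diet: R = (0.051×3.04) / (1 + 0.051×1.78) = 0.155/1.091 = 0.1421 kJ/s.
Profitability of termites: 5.75/5.91 = 0.9729 kJ/s.
0.9729 > 0.1421, so adding termites raises the average — include it.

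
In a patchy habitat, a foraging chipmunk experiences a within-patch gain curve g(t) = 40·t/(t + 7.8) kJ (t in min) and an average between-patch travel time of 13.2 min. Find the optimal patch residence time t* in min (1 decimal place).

By the marginal value theorem, leave when the instantaneous gain rate g'(t) equals the habitat-wide average g(t)/(T + t).
g'(t) = 40·7.8/(t + 7.8)². Setting 40·7.8/(t+7.8)² = 40t/[(t+7.8)(13.2+t)] gives 7.8(13.2+t) = t(t+7.8), so t² = 7.8×13.2 = 103.
t* = √103 = 10.15 min.

10.1 min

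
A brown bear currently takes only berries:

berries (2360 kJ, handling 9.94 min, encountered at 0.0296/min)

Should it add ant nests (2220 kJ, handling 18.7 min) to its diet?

Yes

Current rate: (0.0296×2360)/(1 + 0.0296×9.94) = 53.98 kJ/min.
ant nests: E/h = 2220/18.7 = 118.7 kJ/min.
118.7 > 53.98, so adding ant nests raises the average — include it.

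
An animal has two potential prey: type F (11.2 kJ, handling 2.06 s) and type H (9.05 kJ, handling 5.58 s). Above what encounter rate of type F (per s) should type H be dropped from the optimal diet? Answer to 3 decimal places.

The zero-one rule: include type H iff E₂/h₂ > λE₁/(1+λh₁). Equality gives the switch point.
λE₁h₂ = E₂ + λE₂h₁ ⇒ λ = E₂/(E₁h₂ − E₂h₁) = 9.05/(62.5 − 18.64) = 0.2064 per s.

0.206 per s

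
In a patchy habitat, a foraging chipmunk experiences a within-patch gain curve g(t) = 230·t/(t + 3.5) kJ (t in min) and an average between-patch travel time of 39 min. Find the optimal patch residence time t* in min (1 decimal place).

11.7 min

By the marginal value theorem, leave when the instantaneous gain rate g'(t) equals the habitat-wide average g(t)/(T + t).
g'(t) = 230·3.5/(t + 3.5)². Setting 230·3.5/(t+3.5)² = 230t/[(t+3.5)(39+t)] gives 3.5(39+t) = t(t+3.5), so t² = 3.5×39 = 136.5.
t* = √136.5 = 11.68 min.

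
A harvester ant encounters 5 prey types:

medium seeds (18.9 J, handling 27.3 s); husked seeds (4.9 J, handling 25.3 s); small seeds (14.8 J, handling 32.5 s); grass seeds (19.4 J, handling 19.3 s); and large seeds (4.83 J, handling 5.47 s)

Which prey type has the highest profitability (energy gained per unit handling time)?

grass seeds

Profitability E/h (J/s): medium seeds = 18.9/27.3 = 0.692, husked seeds = 4.9/25.3 = 0.194, small seeds = 14.8/32.5 = 0.455, grass seeds = 19.4/19.3 = 1.01, large seeds = 4.83/5.47 = 0.883.
Ranked: grass seeds > large seeds > medium seeds > small seeds > husked seeds.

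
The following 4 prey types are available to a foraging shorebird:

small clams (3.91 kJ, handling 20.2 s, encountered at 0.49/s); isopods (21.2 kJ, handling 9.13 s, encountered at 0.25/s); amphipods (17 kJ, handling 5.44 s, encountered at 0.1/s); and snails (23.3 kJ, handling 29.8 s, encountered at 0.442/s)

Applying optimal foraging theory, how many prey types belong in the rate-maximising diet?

Profitabilities (E/h, kJ/s): amphipods 3.12, isopods 2.32, snails 0.782, small clams 0.194. Add prey in this order while the next type's profitability exceeds the intake rate on those already taken.
Rate on top 1: 1.101. isopods: 2.32 > 1.101 → include.
Rate on top 2: 1.829. snails: 0.782 < 1.829 → exclude; stop.
Optimal diet: amphipods, isopods — 2 of 4 types.

2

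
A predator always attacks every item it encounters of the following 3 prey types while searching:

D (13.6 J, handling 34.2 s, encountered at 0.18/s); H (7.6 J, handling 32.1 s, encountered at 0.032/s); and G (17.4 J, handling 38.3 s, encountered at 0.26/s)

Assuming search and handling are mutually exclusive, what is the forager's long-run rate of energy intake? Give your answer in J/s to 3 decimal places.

0.398 J/s

R = (0.18×13.6 + 0.032×7.6 + 0.26×17.4) / (1 + 0.18×34.2 + 0.032×32.1 + 0.26×38.3) = 7.215/18.14 = 0.3977 J/s.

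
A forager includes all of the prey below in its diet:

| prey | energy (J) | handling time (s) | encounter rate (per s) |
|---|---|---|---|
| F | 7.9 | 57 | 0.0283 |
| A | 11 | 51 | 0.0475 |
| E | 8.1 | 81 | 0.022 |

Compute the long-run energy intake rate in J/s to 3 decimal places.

0.136 J/s

R = Σλ_iE_i / (1 + Σλ_ih_i)
Numerator: 0.0283×7.9 + 0.0475×11 + 0.022×8.1 = 0.9243
Denominator: 1 + 0.0283×57 + 0.0475×51 + 0.022×81 = 6.818
R = 0.9243/6.818 = 0.1356 J/s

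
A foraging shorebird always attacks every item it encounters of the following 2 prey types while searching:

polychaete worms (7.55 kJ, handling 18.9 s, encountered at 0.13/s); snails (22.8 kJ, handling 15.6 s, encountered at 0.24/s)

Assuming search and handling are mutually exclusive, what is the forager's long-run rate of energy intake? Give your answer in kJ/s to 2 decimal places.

Energy encountered per unit search time: 0.13×7.55 + 0.24×22.8 = 6.454 kJ/s.
Handling time per unit search time: 0.13×18.9 + 0.24×15.6 = 6.201.
Rate = 6.454/(1 + 6.201) = 0.8962 kJ/s.

0.90 kJ/s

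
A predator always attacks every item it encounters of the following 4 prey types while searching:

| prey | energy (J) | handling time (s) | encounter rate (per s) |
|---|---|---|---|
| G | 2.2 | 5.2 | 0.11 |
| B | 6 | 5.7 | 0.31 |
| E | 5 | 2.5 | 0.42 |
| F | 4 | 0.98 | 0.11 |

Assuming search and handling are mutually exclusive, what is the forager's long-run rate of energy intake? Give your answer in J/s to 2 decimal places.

1.03 J/s

R = Σλ_iE_i / (1 + Σλ_ih_i)
Numerator: 0.11×2.2 + 0.31×6 + 0.42×5 + 0.11×4 = 4.642
Denominator: 1 + 0.11×5.2 + 0.31×5.7 + 0.42×2.5 + 0.11×0.98 = 4.497
R = 4.642/4.497 = 1.032 J/s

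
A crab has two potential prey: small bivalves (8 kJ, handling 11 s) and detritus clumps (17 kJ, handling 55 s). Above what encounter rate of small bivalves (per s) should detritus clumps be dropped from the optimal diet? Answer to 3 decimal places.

0.067 per s

Drop detritus clumps once their profitability E₂/h₂ falls below the rate achievable on small bivalves alone: E₂/h₂ = λE₁/(1 + λh₁).
Solve for λ: λE₁h₂ = E₂(1 + λh₁) → λ(E₁h₂ − E₂h₁) = E₂ → λ = E₂/(E₁h₂ − E₂h₁).
λ = 17/(8×55 − 17×11) = 17/253 = 0.06719 per s.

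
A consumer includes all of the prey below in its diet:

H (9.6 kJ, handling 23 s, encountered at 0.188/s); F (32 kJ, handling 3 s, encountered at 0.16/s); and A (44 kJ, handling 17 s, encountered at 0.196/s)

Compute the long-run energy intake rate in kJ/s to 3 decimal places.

1.702 kJ/s

Energy encountered per unit search time: 0.188×9.6 + 0.16×32 + 0.196×44 = 15.55 kJ/s.
Handling time per unit search time: 0.188×23 + 0.16×3 + 0.196×17 = 8.136.
Rate = 15.55/(1 + 8.136) = 1.702 kJ/s.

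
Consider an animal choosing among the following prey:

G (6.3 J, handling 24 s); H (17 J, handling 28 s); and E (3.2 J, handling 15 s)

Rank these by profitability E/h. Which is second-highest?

Profitability E/h (J/s): G = 6.3/24 = 0.263, H = 17/28 = 0.607, E = 3.2/15 = 0.213.
Ranked: H > G > E.

G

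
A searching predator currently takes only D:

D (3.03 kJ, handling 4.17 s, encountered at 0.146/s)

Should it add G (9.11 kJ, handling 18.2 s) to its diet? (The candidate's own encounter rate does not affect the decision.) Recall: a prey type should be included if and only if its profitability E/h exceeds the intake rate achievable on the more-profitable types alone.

Intake rate on the current diet: R = (0.146×3.03) / (1 + 0.146×4.17) = 0.4424/1.609 = 0.275 kJ/s.
Profitability of G: 9.11/18.2 = 0.5005 kJ/s.
0.5005 > 0.275, so adding G raises the average — include it.

Yes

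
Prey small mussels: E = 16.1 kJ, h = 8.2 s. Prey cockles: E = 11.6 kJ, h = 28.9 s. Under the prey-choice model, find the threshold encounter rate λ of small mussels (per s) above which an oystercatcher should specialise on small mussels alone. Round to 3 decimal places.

0.031 per s

Drop cockles once their profitability E₂/h₂ falls below the rate achievable on small mussels alone: E₂/h₂ = λE₁/(1 + λh₁).
Solve for λ: λE₁h₂ = E₂(1 + λh₁) → λ(E₁h₂ − E₂h₁) = E₂ → λ = E₂/(E₁h₂ − E₂h₁).
λ = 11.6/(16.1×28.9 − 11.6×8.2) = 11.6/370.2 = 0.03134 per s.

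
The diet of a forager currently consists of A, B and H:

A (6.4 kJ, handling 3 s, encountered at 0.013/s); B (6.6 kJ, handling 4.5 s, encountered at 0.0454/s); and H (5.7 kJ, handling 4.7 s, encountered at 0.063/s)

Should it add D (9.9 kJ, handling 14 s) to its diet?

On A, B and H alone, R = ΣλE/(1+Σλh) = 0.7419/1.539 = 0.482 kJ/s.
D: E/h = 9.9/14 = 0.7071 kJ/s.
0.7071 > 0.482, so adding D raises the average — include it.

Yes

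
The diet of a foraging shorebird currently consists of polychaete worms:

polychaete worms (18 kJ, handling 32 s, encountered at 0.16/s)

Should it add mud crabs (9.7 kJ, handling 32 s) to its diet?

Intake rate on the current diet: R = (0.16×18) / (1 + 0.16×32) = 2.88/6.12 = 0.4706 kJ/s.
mud crabs: E/h = 9.7/32 = 0.3031 kJ/s.
Since 0.3031 < R, time spent handling mud crabs is better spent searching.

No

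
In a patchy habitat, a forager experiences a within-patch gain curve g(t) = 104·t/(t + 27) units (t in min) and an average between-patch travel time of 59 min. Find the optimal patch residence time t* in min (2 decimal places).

By the marginal value theorem, leave when the instantaneous gain rate g'(t) equals the habitat-wide average g(t)/(T + t).
g'(t) = 104·27/(t + 27)². Setting 104·27/(t+27)² = 104t/[(t+27)(59+t)] gives 27(59+t) = t(t+27), so t² = 27×59 = 1593.
t* = √1593 = 39.91 min.

39.91 min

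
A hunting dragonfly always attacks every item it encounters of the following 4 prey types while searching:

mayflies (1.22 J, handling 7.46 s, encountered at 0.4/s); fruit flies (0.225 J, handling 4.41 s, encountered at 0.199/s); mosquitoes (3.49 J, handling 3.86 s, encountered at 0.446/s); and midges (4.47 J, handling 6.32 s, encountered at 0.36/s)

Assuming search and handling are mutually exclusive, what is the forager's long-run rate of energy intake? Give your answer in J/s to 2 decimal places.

R = Σλ_iE_i / (1 + Σλ_ih_i)
Numerator: 0.4×1.22 + 0.199×0.225 + 0.446×3.49 + 0.36×4.47 = 3.699
Denominator: 1 + 0.4×7.46 + 0.199×4.41 + 0.446×3.86 + 0.36×6.32 = 8.858
R = 3.699/8.858 = 0.4175 J/s

0.42 J/s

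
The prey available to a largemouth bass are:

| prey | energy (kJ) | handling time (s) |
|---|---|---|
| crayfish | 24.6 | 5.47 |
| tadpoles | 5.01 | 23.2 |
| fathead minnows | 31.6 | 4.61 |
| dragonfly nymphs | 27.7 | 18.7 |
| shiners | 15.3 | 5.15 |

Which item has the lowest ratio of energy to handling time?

tadpoles

Profitability E/h (kJ/s): crayfish = 24.6/5.47 = 4.5, tadpoles = 5.01/23.2 = 0.216, fathead minnows = 31.6/4.61 = 6.85, dragonfly nymphs = 27.7/18.7 = 1.48, shiners = 15.3/5.15 = 2.97.
Ranked: fathead minnows > crayfish > shiners > dragonfly nymphs > tadpoles.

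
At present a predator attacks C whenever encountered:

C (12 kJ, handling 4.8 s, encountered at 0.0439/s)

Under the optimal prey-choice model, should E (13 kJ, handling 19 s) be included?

Intake rate on the current diet: R = (0.0439×12) / (1 + 0.0439×4.8) = 0.5268/1.211 = 0.4351 kJ/s.
E: E/h = 13/19 = 0.6842 kJ/s.
0.6842 > 0.4351, so adding E raises the average — include it.

Yes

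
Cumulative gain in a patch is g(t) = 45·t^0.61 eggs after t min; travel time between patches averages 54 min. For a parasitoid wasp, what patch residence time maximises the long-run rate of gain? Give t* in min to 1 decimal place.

84.5 min

Optimal t* satisfies g'(t*) = g(t*)/(T + t*).
g'(t) = 0.61·45·t^-0.39. Setting 0.61·45·t^-0.39 = 45·t^0.61/(54+t) gives 0.61(54+t) = t, so 0.39·t = 0.61×54.
t* = 0.61×54/0.39 = 84.46 min.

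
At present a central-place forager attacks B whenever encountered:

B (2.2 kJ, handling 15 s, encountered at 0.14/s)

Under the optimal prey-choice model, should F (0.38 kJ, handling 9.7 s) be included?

Intake rate on the current diet: R = (0.14×2.2) / (1 + 0.14×15) = 0.308/3.1 = 0.09935 kJ/s.
F: E/h = 0.38/9.7 = 0.03918 kJ/s.
Since 0.03918 < R, time spent handling F is better spent searching.

No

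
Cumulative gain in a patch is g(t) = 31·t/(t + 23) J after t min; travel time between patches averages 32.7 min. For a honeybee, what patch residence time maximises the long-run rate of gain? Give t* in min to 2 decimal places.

Optimal t* satisfies g'(t*) = g(t*)/(T + t*).
g'(t) = 31·23/(t + 23)². Setting 31·23/(t+23)² = 31t/[(t+23)(32.7+t)] gives 23(32.7+t) = t(t+23), so t² = 23×32.7 = 752.1.
t* = √752.1 = 27.42 min.

27.42 min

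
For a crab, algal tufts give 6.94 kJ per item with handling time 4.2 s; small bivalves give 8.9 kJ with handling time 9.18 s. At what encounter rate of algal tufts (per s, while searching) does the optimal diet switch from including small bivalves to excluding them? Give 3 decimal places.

0.338 per s

Drop small bivalves once their profitability E₂/h₂ falls below the rate achievable on algal tufts alone: E₂/h₂ = λE₁/(1 + λh₁).
Solve for λ: λE₁h₂ = E₂(1 + λh₁) → λ(E₁h₂ − E₂h₁) = E₂ → λ = E₂/(E₁h₂ − E₂h₁).
λ = 8.9/(6.94×9.18 − 8.9×4.2) = 8.9/26.33 = 0.338 per s.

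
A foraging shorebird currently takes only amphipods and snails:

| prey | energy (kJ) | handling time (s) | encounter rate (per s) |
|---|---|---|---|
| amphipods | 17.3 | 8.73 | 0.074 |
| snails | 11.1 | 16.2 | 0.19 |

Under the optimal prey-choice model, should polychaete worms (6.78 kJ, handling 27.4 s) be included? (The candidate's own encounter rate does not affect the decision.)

Current rate: (0.074×17.3 + 0.19×11.1)/(1 + 0.074×8.73 + 0.19×16.2) = 0.7174 kJ/s.
Profitability of polychaete worms: 6.78/27.4 = 0.2474 kJ/s.
0.2474 < 0.7174, so adding polychaete worms would lower the average — exclude it.

No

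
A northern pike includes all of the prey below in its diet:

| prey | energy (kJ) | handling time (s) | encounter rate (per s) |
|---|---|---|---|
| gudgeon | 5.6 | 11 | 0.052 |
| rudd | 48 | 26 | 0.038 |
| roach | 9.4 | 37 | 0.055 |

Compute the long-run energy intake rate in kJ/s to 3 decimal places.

R = Σλ_iE_i / (1 + Σλ_ih_i)
Numerator: 0.052×5.6 + 0.038×48 + 0.055×9.4 = 2.632
Denominator: 1 + 0.052×11 + 0.038×26 + 0.055×37 = 4.595
R = 2.632/4.595 = 0.5728 kJ/s

0.573 kJ/s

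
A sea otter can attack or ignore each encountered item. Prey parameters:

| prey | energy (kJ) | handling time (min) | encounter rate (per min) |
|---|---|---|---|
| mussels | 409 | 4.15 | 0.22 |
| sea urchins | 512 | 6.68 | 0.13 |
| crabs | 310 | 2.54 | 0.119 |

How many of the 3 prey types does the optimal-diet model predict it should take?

Rank by E/h (kJ/min): crabs 122, mussels 98.6, sea urchins 76.6. Include each in turn until the next type's E/h falls below the running intake rate.
Rate on top 1: 28.33. mussels: 98.6 > 28.33 → include.
Rate on top 2: 57.27. sea urchins: 76.6 > 57.27 → include.
Optimal diet: crabs, mussels, sea urchins — 3 of 3 types.

3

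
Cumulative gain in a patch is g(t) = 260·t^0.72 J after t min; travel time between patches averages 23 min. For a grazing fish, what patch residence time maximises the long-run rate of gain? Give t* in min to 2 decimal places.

Optimal t* satisfies g'(t*) = g(t*)/(T + t*).
g'(t) = 0.72·260·t^-0.28. Setting 0.72·260·t^-0.28 = 260·t^0.72/(23+t) gives 0.72(23+t) = t, so 0.28·t = 0.72×23.
t* = 0.72×23/0.28 = 59.14 min.

59.14 min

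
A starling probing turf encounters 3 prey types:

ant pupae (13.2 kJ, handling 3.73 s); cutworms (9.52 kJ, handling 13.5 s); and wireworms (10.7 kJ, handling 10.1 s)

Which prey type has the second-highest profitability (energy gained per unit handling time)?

Profitability E/h (kJ/s): ant pupae = 13.2/3.73 = 3.54, cutworms = 9.52/13.5 = 0.705, wireworms = 10.7/10.1 = 1.06.
Ranked: ant pupae > wireworms > cutworms.

wireworms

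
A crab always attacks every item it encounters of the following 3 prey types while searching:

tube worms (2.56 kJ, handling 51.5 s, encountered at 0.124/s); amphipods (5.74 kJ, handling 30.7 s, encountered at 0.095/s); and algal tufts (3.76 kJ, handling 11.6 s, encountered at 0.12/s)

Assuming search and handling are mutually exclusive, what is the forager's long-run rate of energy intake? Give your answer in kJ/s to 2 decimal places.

Energy encountered per unit search time: 0.124×2.56 + 0.095×5.74 + 0.12×3.76 = 1.314 kJ/s.
Handling time per unit search time: 0.124×51.5 + 0.095×30.7 + 0.12×11.6 = 10.69.
Rate = 1.314/(1 + 10.69) = 0.1124 kJ/s.

0.11 kJ/s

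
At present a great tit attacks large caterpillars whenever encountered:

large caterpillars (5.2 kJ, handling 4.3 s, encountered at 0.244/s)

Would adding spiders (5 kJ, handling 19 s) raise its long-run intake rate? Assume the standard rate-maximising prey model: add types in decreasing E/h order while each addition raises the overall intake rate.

No

Intake rate on the current diet: R = (0.244×5.2) / (1 + 0.244×4.3) = 1.269/2.049 = 0.6192 kJ/s.
spiders: E/h = 5/19 = 0.2632 kJ/s.
0.2632 < 0.6192, so adding spiders would lower the average — exclude it.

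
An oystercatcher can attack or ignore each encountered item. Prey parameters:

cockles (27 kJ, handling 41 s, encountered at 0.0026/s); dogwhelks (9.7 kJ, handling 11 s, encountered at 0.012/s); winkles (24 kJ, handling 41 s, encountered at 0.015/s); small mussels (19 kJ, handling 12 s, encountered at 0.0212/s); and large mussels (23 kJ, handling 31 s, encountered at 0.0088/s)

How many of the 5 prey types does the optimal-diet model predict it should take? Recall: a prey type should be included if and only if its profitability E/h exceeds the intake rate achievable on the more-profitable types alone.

5

Profitabilities (E/h, kJ/s): small mussels 1.58, dogwhelks 0.882, large mussels 0.742, cockles 0.659, winkles 0.585. Add prey in this order while the next type's profitability exceeds the intake rate on those already taken.
Rate on top 1: 0.3211. dogwhelks: 0.882 > 0.3211 → include.
Rate on top 2: 0.3745. large mussels: 0.742 > 0.3745 → include.
Rate on top 3: 0.4349. cockles: 0.659 > 0.4349 → include.
Rate on top 4: 0.4484. winkles: 0.585 > 0.4484 → include.
Optimal diet: small mussels, dogwhelks, large mussels, cockles, winkles — 5 of 5 types.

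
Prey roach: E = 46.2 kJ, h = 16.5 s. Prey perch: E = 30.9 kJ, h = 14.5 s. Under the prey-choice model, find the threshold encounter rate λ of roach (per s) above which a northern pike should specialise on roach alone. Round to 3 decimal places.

At the threshold, the rate on roach alone equals the profitability of perch: λ·46.2/(1 + λ·16.5) = 30.9/14.5 = 2.131.
Rearranging, λ(46.2 − 2.131×16.5) = 2.131, so λ = 2.131/11.04 = 0.1931 per s.

0.193 per s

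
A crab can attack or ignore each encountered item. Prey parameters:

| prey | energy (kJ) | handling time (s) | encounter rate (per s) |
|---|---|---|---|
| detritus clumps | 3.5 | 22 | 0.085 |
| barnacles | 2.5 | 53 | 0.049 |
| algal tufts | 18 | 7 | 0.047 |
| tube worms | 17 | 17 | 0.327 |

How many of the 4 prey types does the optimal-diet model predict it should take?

E/h in descending order: algal tufts 2.57, tube worms 1, detritus clumps 0.159, barnacles 0.0472 kJ/s. The optimal diet is the largest prefix of this list for which every included type satisfies E_i/h_i > R on the types above it.
Rate on top 1: 0.6366. tube worms: 1 > 0.6366 → include.
Rate on top 2: 0.9299. detritus clumps: 0.159 < 0.9299 → exclude; stop.
Optimal diet: algal tufts, tube worms — 2 of 4 types.

2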